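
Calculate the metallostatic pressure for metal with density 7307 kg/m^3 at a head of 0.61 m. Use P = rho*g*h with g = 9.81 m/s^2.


Formula: P = rho * g * h
rho * g = 7307 * 9.81 = 71681.67 N/m^3
P = 71681.67 * 0.61 = 43725.8187 Pa


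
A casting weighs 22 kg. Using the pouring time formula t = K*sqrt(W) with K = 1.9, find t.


Formula: t = K * sqrt(W)
sqrt(W) = sqrt(22) = 4.69042
t = 1.9 * 4.69042 = 8.9118 s

Final answer: 8.9118 s


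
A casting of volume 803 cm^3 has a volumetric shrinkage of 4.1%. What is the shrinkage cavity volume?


Formula: V_shrink = V_casting * shrinkage_pct / 100
V_shrink = 803 cm^3 * 4.1 / 100 = 32.9230 cm^3

Final answer: 32.9230 cm^3


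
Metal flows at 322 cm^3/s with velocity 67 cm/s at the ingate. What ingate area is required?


Formula: A_ingate = Q / v  (continuity equation)
A = 322 cm^3/s / 67 cm/s = 4.8060 cm^2

4.8060 cm^2


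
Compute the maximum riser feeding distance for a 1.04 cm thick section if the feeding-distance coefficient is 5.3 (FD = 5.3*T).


Formula: FD = 5.3 * T  (riser feeding-distance rule)
FD = 5.3 * 1.04 cm = 5.5120 cm

5.5120 cm


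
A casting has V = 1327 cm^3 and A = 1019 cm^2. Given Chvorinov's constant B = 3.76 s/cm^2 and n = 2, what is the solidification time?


Formula: t_s = B * (V/A)^n  (Chvorinov's rule, n=2)
Modulus M = V/A = 1327/1019 = 1.302257 cm
M^2 = 1.302257^2 = 1.695873 cm^2
t_s = 3.76 * 1.695873 = 6.3765 s

Final answer: 6.3765 s


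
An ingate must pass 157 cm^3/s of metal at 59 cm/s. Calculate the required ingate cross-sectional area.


Formula: A_ingate = Q / v  (continuity equation)
A = 157 cm^3/s / 59 cm/s = 2.6610 cm^2


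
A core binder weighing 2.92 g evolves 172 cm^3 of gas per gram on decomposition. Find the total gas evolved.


Formula: V_gas = W_binder * gas_evolution_rate
V = 2.92 g * 172 cm^3/g = 502.2400 cm^3


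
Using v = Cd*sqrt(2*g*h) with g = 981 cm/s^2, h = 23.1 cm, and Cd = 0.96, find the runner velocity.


Formula: v = Cd * sqrt(2 * g * h)  (Torricelli with discharge coefficient)
2*g*h = 2 * 981 * 23.1 = 45322.2 cm^2/s^2
sqrt(45322.2) = 212.89011 cm/s
v = 0.96 * 212.89011 = 204.3745 cm/s

Answer: 204.3745 cm/s


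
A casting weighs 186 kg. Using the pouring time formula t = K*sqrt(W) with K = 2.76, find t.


Formula: t = K * sqrt(W)
sqrt(W) = sqrt(186) = 13.63818
t = 2.76 * 13.63818 = 37.6414 s

37.6414 s


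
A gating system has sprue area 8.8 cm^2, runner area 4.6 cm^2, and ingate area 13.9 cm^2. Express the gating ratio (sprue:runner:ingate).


Sprue:Runner:Ingate = 1 : 4.6/8.8 : 13.9/8.8 = 1:0.52:1.58

1:0.52:1.58


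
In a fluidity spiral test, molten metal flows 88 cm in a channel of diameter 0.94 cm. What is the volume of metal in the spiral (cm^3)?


Formula: V = pi * (d/2)^2 * L  (cylinder volume)
Radius = 0.94/2 = 0.47 cm
V = pi * 0.47^2 * 88 = 61.0700 cm^3

61.0700 cm^3


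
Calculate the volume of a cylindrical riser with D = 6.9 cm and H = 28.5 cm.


Formula: V = pi * (D/2)^2 * H  (cylinder volume)
Radius = D/2 = 6.9/2 = 3.45 cm
V = pi * 3.45^2 * 28.5 = 1065.6950 cm^3

Final answer: 1065.6950 cm^3


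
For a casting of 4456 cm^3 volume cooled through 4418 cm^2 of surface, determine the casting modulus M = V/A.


Formula: Casting Modulus M = V / A
M = 4456 cm^3 / 4418 cm^2 = 1.0086 cm

Final answer: 1.0086 cm


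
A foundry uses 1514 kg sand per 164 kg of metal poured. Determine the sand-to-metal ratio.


Formula: Sand-to-Metal Ratio = W_sand / W_metal
Ratio = 1514 kg / 164 kg = 9.2317

Final answer: 9.2317


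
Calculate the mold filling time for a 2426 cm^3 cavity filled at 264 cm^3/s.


Formula: t_fill = V_mold / Q_flow
t = 2426 cm^3 / 264 cm^3/s = 9.1894 s

9.1894 s


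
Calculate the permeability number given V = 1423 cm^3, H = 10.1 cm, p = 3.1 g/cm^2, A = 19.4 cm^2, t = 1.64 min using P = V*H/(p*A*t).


Formula: Permeability Number P = (V * H) / (p * A * t)
Numerator: V * H = 1423 * 10.1 = 14372.3
Denominator: p * A * t = 3.1 * 19.4 * 1.64 = 98.6296
P = 14372.3 / 98.6296 = 145.7199


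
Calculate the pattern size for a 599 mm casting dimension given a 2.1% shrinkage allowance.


Formula: L_pattern = L_casting * (1 + shrinkage_rate/100)
Shrinkage factor = 1 + 2.1/100 = 1.021
L_pattern = 599 mm * 1.021 = 611.5790 mm

611.5790 mm


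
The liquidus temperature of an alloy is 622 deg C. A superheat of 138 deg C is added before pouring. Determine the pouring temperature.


Formula: T_pour = T_melt + Superheat
T_pour = 622 + 138 = 760 deg C

Final answer: 760 deg C


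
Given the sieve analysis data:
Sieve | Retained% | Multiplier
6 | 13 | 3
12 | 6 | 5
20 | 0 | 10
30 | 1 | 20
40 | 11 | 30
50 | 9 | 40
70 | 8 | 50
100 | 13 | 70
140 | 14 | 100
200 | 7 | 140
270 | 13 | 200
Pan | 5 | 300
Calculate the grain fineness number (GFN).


Formula: GFN = sum(pct * multiplier) / sum(pct)
sum(pct * multiplier) = 8569
sum(pct) = 100
GFN = 8569 / 100 = 85.69

85.69


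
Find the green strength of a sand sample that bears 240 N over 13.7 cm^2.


Formula: Compressive Strength = Force / Area
Strength = 240 N / 13.7 cm^2 = 17.5182 N/cm^2

Answer: 17.5182 N/cm^2


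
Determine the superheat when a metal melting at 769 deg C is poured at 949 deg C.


Formula: Superheat = T_pour - T_melt
Superheat = 949 - 769 = 180 deg C

Final answer: 180 deg C


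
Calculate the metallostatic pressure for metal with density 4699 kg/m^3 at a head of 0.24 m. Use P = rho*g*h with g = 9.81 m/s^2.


Formula: P = rho * g * h
rho * g = 4699 * 9.81 = 46097.19 N/m^3
P = 46097.19 * 0.24 = 11063.3256 Pa

11063.3256 Pa


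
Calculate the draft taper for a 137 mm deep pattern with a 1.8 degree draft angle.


Formula: taper = depth * tan(draft_angle)
tan(1.8 deg) = 0.0314263
taper = 137 mm * 0.0314263 = 4.3054 mm


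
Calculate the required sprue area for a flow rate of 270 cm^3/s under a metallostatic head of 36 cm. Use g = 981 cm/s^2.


Formula: v = sqrt(2*g*h), A = Q/v
Velocity: v = sqrt(2 * 981 * 36) = sqrt(70632) = 265.7668 cm/s
Sprue area: A = Q / v = 270 / 265.7668 = 1.0159 cm^2

Final answer: 1.0159 cm^2


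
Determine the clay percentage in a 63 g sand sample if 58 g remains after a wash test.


Formula: Clay% = (W_total - W_washed) / W_total * 100
Clay mass = 63 - 58 = 5 g
Clay% = 5 / 63 * 100 = 7.9365%

Answer: 7.9365%


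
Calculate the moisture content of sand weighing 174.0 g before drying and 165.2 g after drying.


Formula: MC = (W_wet - W_dry) / W_wet * 100
Water mass = 174.0 - 165.2 = 8.8 g
MC = 8.8 / 174.0 * 100 = 5.0575%

Final answer: 5.0575%


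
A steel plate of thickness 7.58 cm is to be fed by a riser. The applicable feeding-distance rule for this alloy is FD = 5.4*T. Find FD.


Formula: FD = 5.4 * T  (riser feeding-distance rule)
FD = 5.4 * 7.58 cm = 40.9320 cm

Final answer: 40.9320 cm


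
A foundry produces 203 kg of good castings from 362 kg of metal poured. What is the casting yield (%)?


Formula: Casting Yield = (W_good / W_total) * 100
Yield = (203 kg / 362 kg) * 100 = 56.0773%

56.0773%


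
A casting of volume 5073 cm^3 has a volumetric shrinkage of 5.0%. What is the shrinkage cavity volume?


Formula: V_shrink = V_casting * shrinkage_pct / 100
V_shrink = 5073 cm^3 * 5.0 / 100 = 253.6500 cm^3

Final answer: 253.6500 cm^3


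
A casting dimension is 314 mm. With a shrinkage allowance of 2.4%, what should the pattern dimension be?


Formula: L_pattern = L_casting * (1 + shrinkage_rate/100)
Shrinkage factor = 1 + 2.4/100 = 1.024
L_pattern = 314 mm * 1.024 = 321.5360 mm


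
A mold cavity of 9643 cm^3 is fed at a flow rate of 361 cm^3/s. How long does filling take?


Formula: t_fill = V_mold / Q_flow
t = 9643 cm^3 / 361 cm^3/s = 26.7119 s

26.7119 s


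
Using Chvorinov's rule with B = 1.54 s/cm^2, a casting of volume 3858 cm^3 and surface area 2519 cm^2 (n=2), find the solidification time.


Formula: t_s = B * (V/A)^n  (Chvorinov's rule, n=2)
Modulus M = V/A = 3858/2519 = 1.531560 cm
M^2 = 1.531560^2 = 2.345676 cm^2
t_s = 1.54 * 2.345676 = 3.6123 s

3.6123 s


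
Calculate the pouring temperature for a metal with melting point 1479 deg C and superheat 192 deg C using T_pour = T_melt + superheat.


Formula: T_pour = T_melt + Superheat
T_pour = 1479 + 192 = 1671 deg C


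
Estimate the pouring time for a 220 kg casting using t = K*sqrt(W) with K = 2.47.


Formula: t = K * sqrt(W)
sqrt(W) = sqrt(220) = 14.83240
t = 2.47 * 14.83240 = 36.6360 s

Answer: 36.6360 s


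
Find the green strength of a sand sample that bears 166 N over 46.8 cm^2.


Formula: Compressive Strength = Force / Area
Strength = 166 N / 46.8 cm^2 = 3.5470 N/cm^2


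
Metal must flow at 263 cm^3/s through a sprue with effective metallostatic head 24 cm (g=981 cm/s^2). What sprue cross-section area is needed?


Formula: v = sqrt(2*g*h), A = Q/v
Velocity: v = sqrt(2 * 981 * 24) = sqrt(47088) = 216.9977 cm/s
Sprue area: A = Q / v = 263 / 216.9977 = 1.2120 cm^2

Answer: 1.2120 cm^2


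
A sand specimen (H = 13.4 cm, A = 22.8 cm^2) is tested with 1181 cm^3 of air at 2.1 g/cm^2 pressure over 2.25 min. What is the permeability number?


Formula: Permeability Number P = (V * H) / (p * A * t)
Numerator: V * H = 1181 * 13.4 = 15825.4
Denominator: p * A * t = 2.1 * 22.8 * 2.25 = 107.73
P = 15825.4 / 107.73 = 146.8987

146.8987


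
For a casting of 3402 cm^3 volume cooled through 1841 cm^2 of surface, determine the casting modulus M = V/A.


Formula: Casting Modulus M = V / A
M = 3402 cm^3 / 1841 cm^2 = 1.8479 cm


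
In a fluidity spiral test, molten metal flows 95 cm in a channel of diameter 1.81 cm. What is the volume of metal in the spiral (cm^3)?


Formula: V = pi * (d/2)^2 * L  (cylinder volume)
Radius = 1.81/2 = 0.905 cm
V = pi * 0.905^2 * 95 = 244.4391 cm^3

Final answer: 244.4391 cm^3


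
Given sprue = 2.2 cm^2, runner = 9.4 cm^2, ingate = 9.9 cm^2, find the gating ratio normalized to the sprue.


Sprue:Runner:Ingate = 1 : 9.4/2.2 : 9.9/2.2 = 1:4.27:4.50

Answer: 1:4.27:4.50


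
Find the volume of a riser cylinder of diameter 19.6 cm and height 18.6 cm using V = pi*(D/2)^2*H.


Formula: V = pi * (D/2)^2 * H  (cylinder volume)
Radius = D/2 = 19.6/2 = 9.8 cm
V = pi * 9.8^2 * 18.6 = 5611.9652 cm^3


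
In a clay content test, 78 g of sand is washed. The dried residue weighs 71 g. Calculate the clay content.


Formula: Clay% = (W_total - W_washed) / W_total * 100
Clay mass = 78 - 71 = 7 g
Clay% = 7 / 78 * 100 = 8.9744%

Answer: 8.9744%


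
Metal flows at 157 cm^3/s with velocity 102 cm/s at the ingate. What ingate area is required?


Formula: A_ingate = Q / v  (continuity equation)
A = 157 cm^3/s / 102 cm/s = 1.5392 cm^2

1.5392 cm^2


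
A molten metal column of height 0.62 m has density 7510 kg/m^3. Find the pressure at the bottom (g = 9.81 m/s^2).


Formula: P = rho * g * h
rho * g = 7510 * 9.81 = 73673.1 N/m^3
P = 73673.1 * 0.62 = 45677.3220 Pa


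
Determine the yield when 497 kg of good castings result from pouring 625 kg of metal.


Formula: Casting Yield = (W_good / W_total) * 100
Yield = (497 kg / 625 kg) * 100 = 79.5200%

Answer: 79.5200%


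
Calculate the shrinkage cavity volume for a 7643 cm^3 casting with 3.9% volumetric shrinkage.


Formula: V_shrink = V_casting * shrinkage_pct / 100
V_shrink = 7643 cm^3 * 3.9 / 100 = 298.0770 cm^3

Answer: 298.0770 cm^3


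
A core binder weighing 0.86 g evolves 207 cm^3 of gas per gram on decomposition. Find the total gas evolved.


Formula: V_gas = W_binder * gas_evolution_rate
V = 0.86 g * 207 cm^3/g = 178.0200 cm^3

Final answer: 178.0200 cm^3


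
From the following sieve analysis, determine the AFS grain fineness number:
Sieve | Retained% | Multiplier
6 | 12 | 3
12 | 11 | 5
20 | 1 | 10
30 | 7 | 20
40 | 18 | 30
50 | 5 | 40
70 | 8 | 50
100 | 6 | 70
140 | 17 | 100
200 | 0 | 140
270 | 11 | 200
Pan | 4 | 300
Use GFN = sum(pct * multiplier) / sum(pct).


Formula: GFN = sum(pct * multiplier) / sum(pct)
sum(pct * multiplier) = 6901
sum(pct) = 100
GFN = 6901 / 100 = 69.01

69.01


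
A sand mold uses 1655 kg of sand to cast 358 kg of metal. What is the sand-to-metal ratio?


Formula: Sand-to-Metal Ratio = W_sand / W_metal
Ratio = 1655 kg / 358 kg = 4.6229


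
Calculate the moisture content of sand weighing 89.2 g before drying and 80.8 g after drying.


Formula: MC = (W_wet - W_dry) / W_wet * 100
Water mass = 89.2 - 80.8 = 8.4 g
MC = 8.4 / 89.2 * 100 = 9.4170%

Answer: 9.4170%


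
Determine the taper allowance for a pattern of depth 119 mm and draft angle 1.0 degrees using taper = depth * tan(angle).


Formula: taper = depth * tan(draft_angle)
tan(1.0 deg) = 0.0174551
taper = 119 mm * 0.0174551 = 2.0772 mm

2.0772 mm


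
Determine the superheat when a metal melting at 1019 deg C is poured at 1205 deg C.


Formula: Superheat = T_pour - T_melt
Superheat = 1205 - 1019 = 186 deg C

Answer: 186 deg C


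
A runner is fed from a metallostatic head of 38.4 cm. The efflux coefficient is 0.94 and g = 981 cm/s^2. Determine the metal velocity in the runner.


Formula: v = Cd * sqrt(2 * g * h)  (Torricelli with discharge coefficient)
2*g*h = 2 * 981 * 38.4 = 75340.8 cm^2/s^2
sqrt(75340.8) = 274.48279 cm/s
v = 0.94 * 274.48279 = 258.0138 cm/s

Final answer: 258.0138 cm/s


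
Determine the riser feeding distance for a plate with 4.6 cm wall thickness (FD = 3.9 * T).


Formula: FD = 3.9 * T  (riser feeding-distance rule)
FD = 3.9 * 4.6 cm = 17.9400 cm

Answer: 17.9400 cm


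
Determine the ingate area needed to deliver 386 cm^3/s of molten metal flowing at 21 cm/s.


Formula: A_ingate = Q / v  (continuity equation)
A = 386 cm^3/s / 21 cm/s = 18.3810 cm^2

Final answer: 18.3810 cm^2


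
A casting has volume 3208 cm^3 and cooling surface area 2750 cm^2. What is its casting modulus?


Formula: Casting Modulus M = V / A
M = 3208 cm^3 / 2750 cm^2 = 1.1665 cm

1.1665 cm


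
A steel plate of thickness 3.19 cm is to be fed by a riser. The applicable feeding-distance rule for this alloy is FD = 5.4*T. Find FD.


Formula: FD = 5.4 * T  (riser feeding-distance rule)
FD = 5.4 * 3.19 cm = 17.2260 cm

Answer: 17.2260 cm


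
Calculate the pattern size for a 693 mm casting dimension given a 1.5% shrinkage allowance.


Formula: L_pattern = L_casting * (1 + shrinkage_rate/100)
Shrinkage factor = 1 + 1.5/100 = 1.015
L_pattern = 693 mm * 1.015 = 703.3950 mm

Final answer: 703.3950 mm


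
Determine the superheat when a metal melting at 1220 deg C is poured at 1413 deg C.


Formula: Superheat = T_pour - T_melt
Superheat = 1413 - 1220 = 193 deg C

193 deg C


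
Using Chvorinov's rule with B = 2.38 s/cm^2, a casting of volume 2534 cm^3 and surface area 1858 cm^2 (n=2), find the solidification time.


Formula: t_s = B * (V/A)^n  (Chvorinov's rule, n=2)
Modulus M = V/A = 2534/1858 = 1.363832 cm
M^2 = 1.363832^2 = 1.860038 cm^2
t_s = 2.38 * 1.860038 = 4.4269 s

4.4269 s


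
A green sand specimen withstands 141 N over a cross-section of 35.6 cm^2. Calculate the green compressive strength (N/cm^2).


Formula: Compressive Strength = Force / Area
Strength = 141 N / 35.6 cm^2 = 3.9607 N/cm^2

Answer: 3.9607 N/cm^2


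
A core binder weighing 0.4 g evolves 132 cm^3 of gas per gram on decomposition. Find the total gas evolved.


Formula: V_gas = W_binder * gas_evolution_rate
V = 0.4 g * 132 cm^3/g = 52.8000 cm^3

Final answer: 52.8000 cm^3


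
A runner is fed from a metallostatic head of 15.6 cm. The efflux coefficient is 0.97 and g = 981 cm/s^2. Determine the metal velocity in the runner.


Formula: v = Cd * sqrt(2 * g * h)  (Torricelli with discharge coefficient)
2*g*h = 2 * 981 * 15.6 = 30607.2 cm^2/s^2
sqrt(30607.2) = 174.94914 cm/s
v = 0.97 * 174.94914 = 169.7007 cm/s


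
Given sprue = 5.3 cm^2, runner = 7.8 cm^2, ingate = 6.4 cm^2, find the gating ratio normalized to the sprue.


Sprue:Runner:Ingate = 1 : 7.8/5.3 : 6.4/5.3 = 1:1.47:1.21


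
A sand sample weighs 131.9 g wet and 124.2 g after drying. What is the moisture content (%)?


Formula: MC = (W_wet - W_dry) / W_wet * 100
Water mass = 131.9 - 124.2 = 7.7 g
MC = 7.7 / 131.9 * 100 = 5.8378%

Answer: 5.8378%


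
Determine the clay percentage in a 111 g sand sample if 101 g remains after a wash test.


Formula: Clay% = (W_total - W_washed) / W_total * 100
Clay mass = 111 - 101 = 10 g
Clay% = 10 / 111 * 100 = 9.0090%

Final answer: 9.0090%


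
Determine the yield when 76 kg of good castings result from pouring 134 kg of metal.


Formula: Casting Yield = (W_good / W_total) * 100
Yield = (76 kg / 134 kg) * 100 = 56.7164%

Final answer: 56.7164%


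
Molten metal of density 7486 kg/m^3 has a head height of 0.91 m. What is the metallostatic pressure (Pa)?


Formula: P = rho * g * h
rho * g = 7486 * 9.81 = 73437.66 N/m^3
P = 73437.66 * 0.91 = 66828.2706 Pa

Final answer: 66828.2706 Pa


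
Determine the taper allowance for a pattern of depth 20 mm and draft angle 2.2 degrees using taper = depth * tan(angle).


Formula: taper = depth * tan(draft_angle)
tan(2.2 deg) = 0.0384161
taper = 20 mm * 0.0384161 = 0.7683 mm


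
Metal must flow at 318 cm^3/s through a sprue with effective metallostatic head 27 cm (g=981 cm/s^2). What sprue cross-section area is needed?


Formula: v = sqrt(2*g*h), A = Q/v
Velocity: v = sqrt(2 * 981 * 27) = sqrt(52974) = 230.1608 cm/s
Sprue area: A = Q / v = 318 / 230.1608 = 1.3816 cm^2

Answer: 1.3816 cm^2


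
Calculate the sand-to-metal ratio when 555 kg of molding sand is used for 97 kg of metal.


Formula: Sand-to-Metal Ratio = W_sand / W_metal
Ratio = 555 kg / 97 kg = 5.7216

Final answer: 5.7216


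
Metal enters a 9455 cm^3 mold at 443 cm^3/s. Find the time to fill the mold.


Formula: t_fill = V_mold / Q_flow
t = 9455 cm^3 / 443 cm^3/s = 21.3431 s


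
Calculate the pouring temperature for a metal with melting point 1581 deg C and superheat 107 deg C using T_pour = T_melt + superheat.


Formula: T_pour = T_melt + Superheat
T_pour = 1581 + 107 = 1688 deg C

1688 deg C


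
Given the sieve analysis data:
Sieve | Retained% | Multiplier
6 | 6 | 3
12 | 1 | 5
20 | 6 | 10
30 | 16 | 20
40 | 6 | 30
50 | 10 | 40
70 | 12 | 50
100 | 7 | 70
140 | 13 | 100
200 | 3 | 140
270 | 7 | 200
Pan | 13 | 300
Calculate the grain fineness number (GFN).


Formula: GFN = sum(pct * multiplier) / sum(pct)
sum(pct * multiplier) = 9093
sum(pct) = 100
GFN = 9093 / 100 = 90.93


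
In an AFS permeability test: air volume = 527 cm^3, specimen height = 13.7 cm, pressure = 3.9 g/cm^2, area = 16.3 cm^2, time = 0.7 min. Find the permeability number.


Formula: Permeability Number P = (V * H) / (p * A * t)
Numerator: V * H = 527 * 13.7 = 7219.9
Denominator: p * A * t = 3.9 * 16.3 * 0.7 = 44.499
P = 7219.9 / 44.499 = 162.2486

Final answer: 162.2486


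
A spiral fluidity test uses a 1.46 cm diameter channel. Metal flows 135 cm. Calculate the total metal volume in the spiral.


Formula: V = pi * (d/2)^2 * L  (cylinder volume)
Radius = 1.46/2 = 0.73 cm
V = pi * 0.73^2 * 135 = 226.0109 cm^3


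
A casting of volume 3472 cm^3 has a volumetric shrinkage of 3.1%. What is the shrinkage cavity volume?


Formula: V_shrink = V_casting * shrinkage_pct / 100
V_shrink = 3472 cm^3 * 3.1 / 100 = 107.6320 cm^3

Final answer: 107.6320 cm^3


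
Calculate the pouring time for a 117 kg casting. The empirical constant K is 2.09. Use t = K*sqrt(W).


Formula: t = K * sqrt(W)
sqrt(W) = sqrt(117) = 10.81665
t = 2.09 * 10.81665 = 22.6068 s

Final answer: 22.6068 s


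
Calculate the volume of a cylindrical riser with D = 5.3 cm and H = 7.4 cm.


Formula: V = pi * (D/2)^2 * H  (cylinder volume)
Radius = D/2 = 5.3/2 = 2.65 cm
V = pi * 2.65^2 * 7.4 = 163.2576 cm^3


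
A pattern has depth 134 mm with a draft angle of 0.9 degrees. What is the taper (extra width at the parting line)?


Formula: taper = depth * tan(draft_angle)
tan(0.9 deg) = 0.0157093
taper = 134 mm * 0.0157093 = 2.1050 mm

Answer: 2.1050 mm


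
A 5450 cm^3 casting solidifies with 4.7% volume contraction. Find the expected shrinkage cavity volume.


Formula: V_shrink = V_casting * shrinkage_pct / 100
V_shrink = 5450 cm^3 * 4.7 / 100 = 256.1500 cm^3

Answer: 256.1500 cm^3


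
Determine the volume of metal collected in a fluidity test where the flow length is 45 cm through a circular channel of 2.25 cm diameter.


Formula: V = pi * (d/2)^2 * L  (cylinder volume)
Radius = 2.25/2 = 1.125 cm
V = pi * 1.125^2 * 45 = 178.9235 cm^3

178.9235 cm^3


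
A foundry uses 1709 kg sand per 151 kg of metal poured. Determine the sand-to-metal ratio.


Formula: Sand-to-Metal Ratio = W_sand / W_metal
Ratio = 1709 kg / 151 kg = 11.3179

Final answer: 11.3179


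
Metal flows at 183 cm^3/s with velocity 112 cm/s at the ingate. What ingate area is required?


Formula: A_ingate = Q / v  (continuity equation)
A = 183 cm^3/s / 112 cm/s = 1.6339 cm^2


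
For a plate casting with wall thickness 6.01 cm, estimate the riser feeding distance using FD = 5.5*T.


Formula: FD = 5.5 * T  (riser feeding-distance rule)
FD = 5.5 * 6.01 cm = 33.0550 cm

Answer: 33.0550 cm


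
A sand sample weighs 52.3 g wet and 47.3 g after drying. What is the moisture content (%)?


Formula: MC = (W_wet - W_dry) / W_wet * 100
Water mass = 52.3 - 47.3 = 5.0 g
MC = 5.0 / 52.3 * 100 = 9.5602%


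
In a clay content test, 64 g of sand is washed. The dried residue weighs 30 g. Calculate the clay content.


Formula: Clay% = (W_total - W_washed) / W_total * 100
Clay mass = 64 - 30 = 34 g
Clay% = 34 / 64 * 100 = 53.1250%


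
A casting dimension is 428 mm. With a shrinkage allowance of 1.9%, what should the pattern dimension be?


Formula: L_pattern = L_casting * (1 + shrinkage_rate/100)
Shrinkage factor = 1 + 1.9/100 = 1.019
L_pattern = 428 mm * 1.019 = 436.1320 mm

436.1320 mm


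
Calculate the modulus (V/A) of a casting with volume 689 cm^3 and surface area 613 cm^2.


Formula: Casting Modulus M = V / A
M = 689 cm^3 / 613 cm^2 = 1.1240 cm

1.1240 cm


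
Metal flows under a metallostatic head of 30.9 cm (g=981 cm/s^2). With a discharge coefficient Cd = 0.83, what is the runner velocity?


Formula: v = Cd * sqrt(2 * g * h)  (Torricelli with discharge coefficient)
2*g*h = 2 * 981 * 30.9 = 60625.8 cm^2/s^2
sqrt(60625.8) = 246.22307 cm/s
v = 0.83 * 246.22307 = 204.3651 cm/s

Final answer: 204.3651 cm/s


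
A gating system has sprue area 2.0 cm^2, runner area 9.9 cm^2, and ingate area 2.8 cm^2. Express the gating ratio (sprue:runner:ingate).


Sprue:Runner:Ingate = 1 : 9.9/2.0 : 2.8/2.0 = 1:4.95:1.40

Answer: 1:4.95:1.40


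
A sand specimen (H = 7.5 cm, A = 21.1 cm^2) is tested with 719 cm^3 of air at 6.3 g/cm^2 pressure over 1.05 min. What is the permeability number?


Formula: Permeability Number P = (V * H) / (p * A * t)
Numerator: V * H = 719 * 7.5 = 5392.5
Denominator: p * A * t = 6.3 * 21.1 * 1.05 = 139.5765
P = 5392.5 / 139.5765 = 38.6347


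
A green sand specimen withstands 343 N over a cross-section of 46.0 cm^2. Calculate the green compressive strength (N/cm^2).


Formula: Compressive Strength = Force / Area
Strength = 343 N / 46.0 cm^2 = 7.4565 N/cm^2


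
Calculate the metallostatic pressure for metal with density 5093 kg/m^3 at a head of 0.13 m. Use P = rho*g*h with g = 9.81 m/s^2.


Formula: P = rho * g * h
rho * g = 5093 * 9.81 = 49962.33 N/m^3
P = 49962.33 * 0.13 = 6495.1029 Pa

Answer: 6495.1029 Pa


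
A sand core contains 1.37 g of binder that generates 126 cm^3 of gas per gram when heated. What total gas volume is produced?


Formula: V_gas = W_binder * gas_evolution_rate
V = 1.37 g * 126 cm^3/g = 172.6200 cm^3

Answer: 172.6200 cm^3


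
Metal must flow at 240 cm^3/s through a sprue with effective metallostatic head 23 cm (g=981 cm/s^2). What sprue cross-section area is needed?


Formula: v = sqrt(2*g*h), A = Q/v
Velocity: v = sqrt(2 * 981 * 23) = sqrt(45126) = 212.4288 cm/s
Sprue area: A = Q / v = 240 / 212.4288 = 1.1298 cm^2

Answer: 1.1298 cm^2


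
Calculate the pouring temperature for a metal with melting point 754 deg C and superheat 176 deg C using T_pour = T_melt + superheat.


Formula: T_pour = T_melt + Superheat
T_pour = 754 + 176 = 930 deg C


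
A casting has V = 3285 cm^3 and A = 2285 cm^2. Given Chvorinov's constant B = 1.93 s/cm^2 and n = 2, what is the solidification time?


Formula: t_s = B * (V/A)^n  (Chvorinov's rule, n=2)
Modulus M = V/A = 3285/2285 = 1.437637 cm
M^2 = 1.437637^2 = 2.066800 cm^2
t_s = 1.93 * 2.066800 = 3.9889 s

Final answer: 3.9889 s


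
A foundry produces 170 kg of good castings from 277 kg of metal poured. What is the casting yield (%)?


Formula: Casting Yield = (W_good / W_total) * 100
Yield = (170 kg / 277 kg) * 100 = 61.3718%

Answer: 61.3718%


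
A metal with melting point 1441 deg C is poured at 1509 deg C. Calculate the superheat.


Formula: Superheat = T_pour - T_melt
Superheat = 1509 - 1441 = 68 deg C


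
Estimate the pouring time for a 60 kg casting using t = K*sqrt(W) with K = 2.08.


Formula: t = K * sqrt(W)
sqrt(W) = sqrt(60) = 7.74597
t = 2.08 * 7.74597 = 16.1116 s

Answer: 16.1116 s


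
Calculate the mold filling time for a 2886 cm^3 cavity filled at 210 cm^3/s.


Formula: t_fill = V_mold / Q_flow
t = 2886 cm^3 / 210 cm^3/s = 13.7429 s

Final answer: 13.7429 s


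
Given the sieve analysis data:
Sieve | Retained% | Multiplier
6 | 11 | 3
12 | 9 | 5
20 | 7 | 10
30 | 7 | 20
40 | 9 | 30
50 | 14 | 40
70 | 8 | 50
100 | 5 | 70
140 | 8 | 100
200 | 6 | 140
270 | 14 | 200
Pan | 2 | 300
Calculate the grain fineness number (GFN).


Formula: GFN = sum(pct * multiplier) / sum(pct)
sum(pct * multiplier) = 6908
sum(pct) = 100
GFN = 6908 / 100 = 69.08

Final answer: 69.08


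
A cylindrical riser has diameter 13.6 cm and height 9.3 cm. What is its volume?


Formula: V = pi * (D/2)^2 * H  (cylinder volume)
Radius = D/2 = 13.6/2 = 6.8 cm
V = pi * 6.8^2 * 9.3 = 1350.9854 cm^3

Answer: 1350.9854 cm^3


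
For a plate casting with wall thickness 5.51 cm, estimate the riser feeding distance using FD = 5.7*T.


Formula: FD = 5.7 * T  (riser feeding-distance rule)
FD = 5.7 * 5.51 cm = 31.4070 cm

Answer: 31.4070 cm


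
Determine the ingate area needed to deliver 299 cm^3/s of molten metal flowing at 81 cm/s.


Formula: A_ingate = Q / v  (continuity equation)
A = 299 cm^3/s / 81 cm/s = 3.6914 cm^2


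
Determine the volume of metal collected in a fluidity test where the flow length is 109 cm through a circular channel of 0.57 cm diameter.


Formula: V = pi * (d/2)^2 * L  (cylinder volume)
Radius = 0.57/2 = 0.285 cm
V = pi * 0.285^2 * 109 = 27.8142 cm^3


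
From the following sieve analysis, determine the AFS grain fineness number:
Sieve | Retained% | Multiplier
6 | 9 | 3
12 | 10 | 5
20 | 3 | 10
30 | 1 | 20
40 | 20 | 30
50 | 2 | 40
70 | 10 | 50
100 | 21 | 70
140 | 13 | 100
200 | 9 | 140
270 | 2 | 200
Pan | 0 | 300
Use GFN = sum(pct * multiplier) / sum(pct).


Formula: GFN = sum(pct * multiplier) / sum(pct)
sum(pct * multiplier) = 5737
sum(pct) = 100
GFN = 5737 / 100 = 57.37

Final answer: 57.37


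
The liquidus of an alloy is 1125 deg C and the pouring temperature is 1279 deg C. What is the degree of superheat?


Formula: Superheat = T_pour - T_melt
Superheat = 1279 - 1125 = 154 deg C

Final answer: 154 deg C


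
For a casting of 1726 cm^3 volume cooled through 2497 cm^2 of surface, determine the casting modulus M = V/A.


Formula: Casting Modulus M = V / A
M = 1726 cm^3 / 2497 cm^2 = 0.6912 cm

Final answer: 0.6912 cm


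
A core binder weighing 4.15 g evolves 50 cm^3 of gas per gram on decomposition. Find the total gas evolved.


Formula: V_gas = W_binder * gas_evolution_rate
V = 4.15 g * 50 cm^3/g = 207.5000 cm^3


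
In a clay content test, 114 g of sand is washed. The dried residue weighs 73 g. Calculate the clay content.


Formula: Clay% = (W_total - W_washed) / W_total * 100
Clay mass = 114 - 73 = 41 g
Clay% = 41 / 114 * 100 = 35.9649%


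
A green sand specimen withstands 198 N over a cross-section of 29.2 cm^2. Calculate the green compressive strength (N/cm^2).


Formula: Compressive Strength = Force / Area
Strength = 198 N / 29.2 cm^2 = 6.7808 N/cm^2


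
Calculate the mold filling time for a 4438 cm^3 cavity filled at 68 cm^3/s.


Formula: t_fill = V_mold / Q_flow
t = 4438 cm^3 / 68 cm^3/s = 65.2647 s

65.2647 s


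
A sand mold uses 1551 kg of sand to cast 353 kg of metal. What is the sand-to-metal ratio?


Formula: Sand-to-Metal Ratio = W_sand / W_metal
Ratio = 1551 kg / 353 kg = 4.3938

Answer: 4.3938


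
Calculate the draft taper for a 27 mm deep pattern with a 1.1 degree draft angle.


Formula: taper = depth * tan(draft_angle)
tan(1.1 deg) = 0.0192010
taper = 27 mm * 0.0192010 = 0.5184 mm

Answer: 0.5184 mm


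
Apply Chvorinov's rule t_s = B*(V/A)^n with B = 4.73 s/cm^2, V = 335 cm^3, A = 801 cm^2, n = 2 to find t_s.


Formula: t_s = B * (V/A)^n  (Chvorinov's rule, n=2)
Modulus M = V/A = 335/801 = 0.418227 cm
M^2 = 0.418227^2 = 0.174914 cm^2
t_s = 4.73 * 0.174914 = 0.8273 s


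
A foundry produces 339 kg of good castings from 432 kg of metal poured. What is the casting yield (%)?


Formula: Casting Yield = (W_good / W_total) * 100
Yield = (339 kg / 432 kg) * 100 = 78.4722%

Final answer: 78.4722%


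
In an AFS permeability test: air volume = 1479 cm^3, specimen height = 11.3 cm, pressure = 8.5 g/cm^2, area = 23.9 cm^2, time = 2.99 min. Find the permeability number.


Formula: Permeability Number P = (V * H) / (p * A * t)
Numerator: V * H = 1479 * 11.3 = 16712.7
Denominator: p * A * t = 8.5 * 23.9 * 2.99 = 607.4185
P = 16712.7 / 607.4185 = 27.5143

Final answer: 27.5143


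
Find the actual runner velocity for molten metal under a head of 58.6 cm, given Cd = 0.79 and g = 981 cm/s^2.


Formula: v = Cd * sqrt(2 * g * h)  (Torricelli with discharge coefficient)
2*g*h = 2 * 981 * 58.6 = 114973.2 cm^2/s^2
sqrt(114973.2) = 339.07698 cm/s
v = 0.79 * 339.07698 = 267.8708 cm/s

Answer: 267.8708 cm/s


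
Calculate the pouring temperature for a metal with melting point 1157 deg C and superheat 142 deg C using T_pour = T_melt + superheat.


Formula: T_pour = T_melt + Superheat
T_pour = 1157 + 142 = 1299 deg C


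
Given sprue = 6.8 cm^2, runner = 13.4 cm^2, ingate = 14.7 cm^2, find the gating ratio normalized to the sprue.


Sprue:Runner:Ingate = 1 : 13.4/6.8 : 14.7/6.8 = 1:1.97:2.16

Final answer: 1:1.97:2.16


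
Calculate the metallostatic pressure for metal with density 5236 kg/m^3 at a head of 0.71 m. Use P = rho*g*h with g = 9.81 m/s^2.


Formula: P = rho * g * h
rho * g = 5236 * 9.81 = 51365.16 N/m^3
P = 51365.16 * 0.71 = 36469.2636 Pa

36469.2636 Pa


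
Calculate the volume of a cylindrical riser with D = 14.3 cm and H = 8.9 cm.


Formula: V = pi * (D/2)^2 * H  (cylinder volume)
Radius = D/2 = 14.3/2 = 7.15 cm
V = pi * 7.15^2 * 8.9 = 1429.3940 cm^3

Answer: 1429.3940 cm^3


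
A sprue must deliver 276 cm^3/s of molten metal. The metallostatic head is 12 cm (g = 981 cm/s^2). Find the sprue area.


Formula: v = sqrt(2*g*h), A = Q/v
Velocity: v = sqrt(2 * 981 * 12) = sqrt(23544) = 153.4405 cm/s
Sprue area: A = Q / v = 276 / 153.4405 = 1.7987 cm^2

1.7987 cm^2


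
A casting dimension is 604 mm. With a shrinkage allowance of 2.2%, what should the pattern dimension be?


Formula: L_pattern = L_casting * (1 + shrinkage_rate/100)
Shrinkage factor = 1 + 2.2/100 = 1.022
L_pattern = 604 mm * 1.022 = 617.2880 mm

Final answer: 617.2880 mm


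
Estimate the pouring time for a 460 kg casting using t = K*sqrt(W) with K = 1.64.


Formula: t = K * sqrt(W)
sqrt(W) = sqrt(460) = 21.44761
t = 1.64 * 21.44761 = 35.1741 s

Final answer: 35.1741 s


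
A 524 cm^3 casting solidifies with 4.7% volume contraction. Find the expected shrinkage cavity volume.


Formula: V_shrink = V_casting * shrinkage_pct / 100
V_shrink = 524 cm^3 * 4.7 / 100 = 24.6280 cm^3


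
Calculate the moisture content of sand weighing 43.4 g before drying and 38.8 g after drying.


Formula: MC = (W_wet - W_dry) / W_wet * 100
Water mass = 43.4 - 38.8 = 4.6 g
MC = 4.6 / 43.4 * 100 = 10.5991%

Answer: 10.5991%


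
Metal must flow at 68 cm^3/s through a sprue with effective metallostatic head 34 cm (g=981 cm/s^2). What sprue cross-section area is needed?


Formula: v = sqrt(2*g*h), A = Q/v
Velocity: v = sqrt(2 * 981 * 34) = sqrt(66708) = 258.2789 cm/s
Sprue area: A = Q / v = 68 / 258.2789 = 0.2633 cm^2


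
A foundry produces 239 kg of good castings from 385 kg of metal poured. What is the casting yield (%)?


Formula: Casting Yield = (W_good / W_total) * 100
Yield = (239 kg / 385 kg) * 100 = 62.0779%


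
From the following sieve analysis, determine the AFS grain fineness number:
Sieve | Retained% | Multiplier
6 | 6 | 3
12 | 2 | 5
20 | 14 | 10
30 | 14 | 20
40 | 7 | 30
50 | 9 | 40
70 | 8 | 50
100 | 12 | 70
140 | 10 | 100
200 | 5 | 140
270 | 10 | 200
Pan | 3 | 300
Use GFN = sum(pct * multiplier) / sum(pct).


Formula: GFN = sum(pct * multiplier) / sum(pct)
sum(pct * multiplier) = 6858
sum(pct) = 100
GFN = 6858 / 100 = 68.58

Final answer: 68.58


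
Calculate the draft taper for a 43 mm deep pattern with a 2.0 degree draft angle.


Formula: taper = depth * tan(draft_angle)
tan(2.0 deg) = 0.0349208
taper = 43 mm * 0.0349208 = 1.5016 mm

1.5016 mm


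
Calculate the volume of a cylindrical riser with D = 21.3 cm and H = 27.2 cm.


Formula: V = pi * (D/2)^2 * H  (cylinder volume)
Radius = D/2 = 21.3/2 = 10.65 cm
V = pi * 10.65^2 * 27.2 = 9692.1024 cm^3


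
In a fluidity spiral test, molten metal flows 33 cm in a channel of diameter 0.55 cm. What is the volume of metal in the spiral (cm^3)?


Formula: V = pi * (d/2)^2 * L  (cylinder volume)
Radius = 0.55/2 = 0.275 cm
V = pi * 0.275^2 * 33 = 7.8402 cm^3

Final answer: 7.8402 cm^3


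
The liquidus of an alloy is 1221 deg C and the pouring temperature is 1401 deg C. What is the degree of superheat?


Formula: Superheat = T_pour - T_melt
Superheat = 1401 - 1221 = 180 deg C


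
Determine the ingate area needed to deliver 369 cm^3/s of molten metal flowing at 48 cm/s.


Formula: A_ingate = Q / v  (continuity equation)
A = 369 cm^3/s / 48 cm/s = 7.6875 cm^2

7.6875 cm^2


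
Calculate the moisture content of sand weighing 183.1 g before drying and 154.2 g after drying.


Formula: MC = (W_wet - W_dry) / W_wet * 100
Water mass = 183.1 - 154.2 = 28.9 g
MC = 28.9 / 183.1 * 100 = 15.7837%

15.7837%


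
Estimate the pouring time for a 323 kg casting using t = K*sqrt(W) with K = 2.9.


Formula: t = K * sqrt(W)
sqrt(W) = sqrt(323) = 17.97220
t = 2.9 * 17.97220 = 52.1194 s

Final answer: 52.1194 s


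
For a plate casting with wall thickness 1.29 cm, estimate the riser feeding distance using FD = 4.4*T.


Formula: FD = 4.4 * T  (riser feeding-distance rule)
FD = 4.4 * 1.29 cm = 5.6760 cm


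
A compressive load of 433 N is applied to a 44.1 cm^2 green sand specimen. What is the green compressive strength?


Formula: Compressive Strength = Force / Area
Strength = 433 N / 44.1 cm^2 = 9.8186 N/cm^2


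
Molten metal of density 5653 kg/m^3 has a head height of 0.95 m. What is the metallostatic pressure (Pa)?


Formula: P = rho * g * h
rho * g = 5653 * 9.81 = 55455.93 N/m^3
P = 55455.93 * 0.95 = 52683.1335 Pa

Final answer: 52683.1335 Pa


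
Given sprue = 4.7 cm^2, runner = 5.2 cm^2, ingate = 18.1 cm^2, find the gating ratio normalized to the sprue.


Sprue:Runner:Ingate = 1 : 5.2/4.7 : 18.1/4.7 = 1:1.11:3.85


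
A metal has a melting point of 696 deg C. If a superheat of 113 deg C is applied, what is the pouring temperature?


Formula: T_pour = T_melt + Superheat
T_pour = 696 + 113 = 809 deg C

809 deg C


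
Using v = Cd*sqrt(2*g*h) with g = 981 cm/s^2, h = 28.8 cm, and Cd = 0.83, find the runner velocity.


Formula: v = Cd * sqrt(2 * g * h)  (Torricelli with discharge coefficient)
2*g*h = 2 * 981 * 28.8 = 56505.6 cm^2/s^2
sqrt(56505.6) = 237.70907 cm/s
v = 0.83 * 237.70907 = 197.2985 cm/s

Final answer: 197.2985 cm/s


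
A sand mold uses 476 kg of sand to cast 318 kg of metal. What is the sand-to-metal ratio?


Formula: Sand-to-Metal Ratio = W_sand / W_metal
Ratio = 476 kg / 318 kg = 1.4969

Final answer: 1.4969


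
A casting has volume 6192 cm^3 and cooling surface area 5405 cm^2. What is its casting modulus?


Formula: Casting Modulus M = V / A
M = 6192 cm^3 / 5405 cm^2 = 1.1456 cm

Final answer: 1.1456 cm


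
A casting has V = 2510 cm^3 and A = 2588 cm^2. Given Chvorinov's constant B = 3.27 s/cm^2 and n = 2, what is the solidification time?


Formula: t_s = B * (V/A)^n  (Chvorinov's rule, n=2)
Modulus M = V/A = 2510/2588 = 0.969861 cm
M^2 = 0.969861^2 = 0.940630 cm^2
t_s = 3.27 * 0.940630 = 3.0759 s

Final answer: 3.0759 s


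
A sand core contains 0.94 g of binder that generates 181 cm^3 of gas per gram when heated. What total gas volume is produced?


Formula: V_gas = W_binder * gas_evolution_rate
V = 0.94 g * 181 cm^3/g = 170.1400 cm^3

Final answer: 170.1400 cm^3


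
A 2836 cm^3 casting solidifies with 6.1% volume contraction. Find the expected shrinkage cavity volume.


Formula: V_shrink = V_casting * shrinkage_pct / 100
V_shrink = 2836 cm^3 * 6.1 / 100 = 172.9960 cm^3

Answer: 172.9960 cm^3


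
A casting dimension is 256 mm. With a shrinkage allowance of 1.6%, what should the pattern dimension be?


Formula: L_pattern = L_casting * (1 + shrinkage_rate/100)
Shrinkage factor = 1 + 1.6/100 = 1.016
L_pattern = 256 mm * 1.016 = 260.0960 mm

Answer: 260.0960 mm


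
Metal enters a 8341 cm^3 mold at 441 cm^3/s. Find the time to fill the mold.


Formula: t_fill = V_mold / Q_flow
t = 8341 cm^3 / 441 cm^3/s = 18.9138 s


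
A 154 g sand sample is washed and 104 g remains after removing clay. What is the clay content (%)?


Formula: Clay% = (W_total - W_washed) / W_total * 100
Clay mass = 154 - 104 = 50 g
Clay% = 50 / 154 * 100 = 32.4675%

32.4675%


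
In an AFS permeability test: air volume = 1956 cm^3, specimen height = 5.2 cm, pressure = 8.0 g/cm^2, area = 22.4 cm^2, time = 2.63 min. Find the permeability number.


Formula: Permeability Number P = (V * H) / (p * A * t)
Numerator: V * H = 1956 * 5.2 = 10171.2
Denominator: p * A * t = 8.0 * 22.4 * 2.63 = 471.296
P = 10171.2 / 471.296 = 21.5813


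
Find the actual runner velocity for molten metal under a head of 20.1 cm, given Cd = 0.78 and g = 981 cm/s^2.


Formula: v = Cd * sqrt(2 * g * h)  (Torricelli with discharge coefficient)
2*g*h = 2 * 981 * 20.1 = 39436.2 cm^2/s^2
sqrt(39436.2) = 198.58550 cm/s
v = 0.78 * 198.58550 = 154.8967 cm/s

Answer: 154.8967 cm/s


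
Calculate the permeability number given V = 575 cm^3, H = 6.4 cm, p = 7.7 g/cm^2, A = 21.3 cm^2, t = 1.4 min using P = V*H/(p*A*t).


Formula: Permeability Number P = (V * H) / (p * A * t)
Numerator: V * H = 575 * 6.4 = 3680.0
Denominator: p * A * t = 7.7 * 21.3 * 1.4 = 229.614
P = 3680.0 / 229.614 = 16.0269


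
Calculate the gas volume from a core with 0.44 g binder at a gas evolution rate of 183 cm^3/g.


Formula: V_gas = W_binder * gas_evolution_rate
V = 0.44 g * 183 cm^3/g = 80.5200 cm^3

Answer: 80.5200 cm^3


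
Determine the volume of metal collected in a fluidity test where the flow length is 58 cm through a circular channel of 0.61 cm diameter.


Formula: V = pi * (d/2)^2 * L  (cylinder volume)
Radius = 0.61/2 = 0.305 cm
V = pi * 0.305^2 * 58 = 16.9503 cm^3

Answer: 16.9503 cm^3


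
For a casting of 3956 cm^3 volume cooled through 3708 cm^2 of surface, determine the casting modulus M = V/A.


Formula: Casting Modulus M = V / A
M = 3956 cm^3 / 3708 cm^2 = 1.0669 cm
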